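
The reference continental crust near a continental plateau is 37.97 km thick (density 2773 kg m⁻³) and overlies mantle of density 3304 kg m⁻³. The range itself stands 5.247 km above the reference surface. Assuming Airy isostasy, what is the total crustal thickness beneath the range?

Root depth r = h ρ_c / (ρ_m − ρ_c) = 5.247 km × 2773 / 531 = 27.4 km.
Total thickness = T + h + r = 37.97 km + 5.247 km + 27.4 km = 70.6 km.

70.6 km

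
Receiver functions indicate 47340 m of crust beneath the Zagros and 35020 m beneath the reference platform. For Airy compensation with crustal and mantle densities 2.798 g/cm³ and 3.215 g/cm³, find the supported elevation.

1600 m

Excess crust Δ = 47340 m − 35020 m = 12320 m, split between elevation h and root r with h + r = Δ.
Airy balance ρ_c h = (ρ_m − ρ_c) r gives r = h ρ_c/(ρ_m − ρ_c), so h (1 + ρ_c/(ρ_m − ρ_c)) = Δ, i.e. h = Δ (ρ_m − ρ_c)/ρ_m.
h = 12320 m × 0.417/3.215 = 1600 m.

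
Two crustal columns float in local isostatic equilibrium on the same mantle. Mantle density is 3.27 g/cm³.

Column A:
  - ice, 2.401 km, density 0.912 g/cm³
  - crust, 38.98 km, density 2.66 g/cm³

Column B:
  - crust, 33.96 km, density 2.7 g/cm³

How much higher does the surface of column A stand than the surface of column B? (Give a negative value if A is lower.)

For any compensation level in the mantle, the mantle terms cancel and isostasy reduces to e = (Σt_A − Σt_B) − (Σ(ρt)_A − Σ(ρt)_B) / ρ_m.
Σt_A = 41.381 km; Σt_B = 33.96 km; Σ(ρt)_A = 105.876512; Σ(ρt)_B = 91.692 (in km·g/cm³).
e = (41.381 − 33.96) − (105.876512 − 91.692) / 3.27 = 3.08 km.

3.08 km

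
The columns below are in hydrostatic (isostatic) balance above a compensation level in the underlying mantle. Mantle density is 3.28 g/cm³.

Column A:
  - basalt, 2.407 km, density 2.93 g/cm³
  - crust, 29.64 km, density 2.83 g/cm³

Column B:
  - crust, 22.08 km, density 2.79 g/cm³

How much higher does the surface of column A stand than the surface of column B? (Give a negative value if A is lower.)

1.02 km

For any compensation level in the mantle, the mantle terms cancel and isostasy reduces to e = (Σt_A − Σt_B) − (Σ(ρt)_A − Σ(ρt)_B) / ρ_m.
Σt_A = 32.047 km; Σt_B = 22.08 km; Σ(ρt)_A = 90.93371; Σ(ρt)_B = 61.6032 (in km·g/cm³).
e = (32.047 − 22.08) − (90.93371 − 61.6032) / 3.28 = 1.02 km.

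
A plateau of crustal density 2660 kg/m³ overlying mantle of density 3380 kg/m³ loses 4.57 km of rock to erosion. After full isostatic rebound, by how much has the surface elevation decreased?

Rebound u = e ρ_c/ρ_m = 4.57 km × 2660/3380 = 3.597 km.
Net surface drop = e − u = 4.57 km − 3.597 km = e (ρ_m − ρ_c)/ρ_m = 0.973 km.

0.973 km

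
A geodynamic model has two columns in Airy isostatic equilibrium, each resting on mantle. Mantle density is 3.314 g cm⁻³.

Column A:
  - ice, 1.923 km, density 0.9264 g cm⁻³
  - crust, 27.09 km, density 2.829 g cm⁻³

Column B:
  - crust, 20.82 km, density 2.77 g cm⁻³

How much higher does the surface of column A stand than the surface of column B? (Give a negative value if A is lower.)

For any compensation level in the mantle, the mantle terms cancel and isostasy reduces to e = (Σt_A − Σt_B) − (Σ(ρt)_A − Σ(ρt)_B) / ρ_m.
Σt_A = 29.013 km; Σt_B = 20.82 km; Σ(ρt)_A = 78.4190772; Σ(ρt)_B = 57.6714 (in km·g cm⁻³).
e = (29.013 − 20.82) − (78.4190772 − 57.6714) / 3.314 = 1.93 km.

1.93 km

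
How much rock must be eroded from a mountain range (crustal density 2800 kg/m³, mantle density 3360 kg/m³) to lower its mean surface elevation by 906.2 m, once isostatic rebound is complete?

5440 m

Net drop Δ = e − u = e − e ρ_c/ρ_m = e (ρ_m − ρ_c)/ρ_m.
e = Δ ρ_m/(ρ_m − ρ_c) = 906.2 m × 3360/560 = 5440 m.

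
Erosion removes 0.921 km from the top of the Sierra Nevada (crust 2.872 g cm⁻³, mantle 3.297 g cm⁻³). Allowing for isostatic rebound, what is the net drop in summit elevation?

0.119 km

Rebound u = e ρ_c/ρ_m = 0.921 km × 2.872/3.297 = 0.8023 km.
Net surface drop = e − u = 0.921 km − 0.8023 km = e (ρ_m − ρ_c)/ρ_m = 0.119 km.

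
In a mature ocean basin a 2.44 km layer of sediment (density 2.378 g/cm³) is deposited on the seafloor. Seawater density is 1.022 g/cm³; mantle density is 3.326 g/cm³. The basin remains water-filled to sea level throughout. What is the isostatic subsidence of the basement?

1.44 km

Submarine loading: the sediment displaces seawater, and the subsidence is in turn flooded, so s (ρ_m − ρ_w) = t (ρ_sed − ρ_w).
s = 2.44 km × (2.378 − 1.022) / (3.326 − 1.022) = 1.44 km.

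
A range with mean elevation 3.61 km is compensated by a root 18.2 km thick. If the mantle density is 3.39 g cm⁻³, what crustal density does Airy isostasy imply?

ρ_c h = (ρ_m − ρ_c) r → ρ_c (h + r) = ρ_m r → ρ_c = ρ_m r / (h + r).
ρ_c = 3.39 × 18.2 km / (3.61 km + 18.2 km) = 2.83 g cm⁻³.

2.83 g cm⁻³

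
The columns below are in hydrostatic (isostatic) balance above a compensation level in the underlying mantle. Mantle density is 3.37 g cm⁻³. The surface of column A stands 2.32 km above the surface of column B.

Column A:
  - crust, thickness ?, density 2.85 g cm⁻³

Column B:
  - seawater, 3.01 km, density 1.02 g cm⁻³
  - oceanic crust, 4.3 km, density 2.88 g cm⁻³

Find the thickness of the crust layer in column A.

Take the compensation level at the base of the deeper column (depth z_c below the surface of column A) and equate Σ ρ_i t_i down to z_c; mantle fills any gap and the z_c terms cancel.
Column A: x×2.85 + (z_c − 0 − x)×3.37
Column B: 2.32×0 + 3.01×1.02 + 4.3×2.88 + (z_c − 2.32 − 7.31)×3.37
The z_c×3.37 term appears on both sides and cancels. Collect the known terms of each column as K = Σ(ρt)_known − 3.37 × (depth of known layers): K_A = 0 − 3.37×0 = 0; K_B = 15.4542 − 3.37×(2.32 + 7.31) = −16.9989.
Balance: K_A − x×(3.37 − 2.85) = K_B, so x = (K_A − K_B)/(3.37 − 2.85) = 16.9989/0.52 = 32.7 km.

32.7 km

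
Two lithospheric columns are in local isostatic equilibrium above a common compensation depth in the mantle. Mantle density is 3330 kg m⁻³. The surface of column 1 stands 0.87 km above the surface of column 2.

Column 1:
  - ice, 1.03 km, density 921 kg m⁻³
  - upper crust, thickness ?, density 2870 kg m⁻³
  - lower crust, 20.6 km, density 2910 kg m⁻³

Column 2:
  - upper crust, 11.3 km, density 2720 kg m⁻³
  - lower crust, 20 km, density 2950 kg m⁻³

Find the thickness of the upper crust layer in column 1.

13.6 km

Take the compensation level at the base of the deeper column (depth z_c below the surface of column 1) and equate Σ ρ_i t_i down to z_c; mantle fills any gap and the z_c terms cancel.
Column 1: 1.03×921 + x×2870 + 20.6×2910 + (z_c − 21.63 − x)×3330
Column 2: 0.87×0 + 11.3×2720 + 20×2950 + (z_c − 0.87 − 31.3)×3330
The z_c×3330 term appears on both sides and cancels. Collect the known terms of each column as K = Σ(ρt)_known − 3330 × (depth of known layers): K_1 = 60894.63 − 3330×21.63 = −11133.27; K_2 = 89736 − 3330×(0.87 + 31.3) = −17390.1.
Balance: K_1 − x×(3330 − 2870) = K_2, so x = (K_1 − K_2)/(3330 − 2870) = 6256.83/460 = 13.6 km.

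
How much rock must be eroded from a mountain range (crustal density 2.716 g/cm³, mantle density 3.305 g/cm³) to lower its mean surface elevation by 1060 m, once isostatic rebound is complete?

5950 m

Net drop Δ = e − u = e − e ρ_c/ρ_m = e (ρ_m − ρ_c)/ρ_m.
e = Δ ρ_m/(ρ_m − ρ_c) = 1060 m × 3.305/0.589 = 5950 m.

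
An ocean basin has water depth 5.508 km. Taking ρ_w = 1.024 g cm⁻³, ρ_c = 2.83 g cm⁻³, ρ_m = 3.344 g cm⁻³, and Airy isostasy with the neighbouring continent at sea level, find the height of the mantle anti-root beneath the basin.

19.4 km

Isostatic balance requires: replacing crust with seawater at the top is compensated by replacing crust with mantle at the base: d (ρ_c − ρ_w) = a (ρ_m − ρ_c).
a = d (ρ_c − ρ_w)/(ρ_m − ρ_c) = 5.508 km × 1.806/0.514 = 19.4 km.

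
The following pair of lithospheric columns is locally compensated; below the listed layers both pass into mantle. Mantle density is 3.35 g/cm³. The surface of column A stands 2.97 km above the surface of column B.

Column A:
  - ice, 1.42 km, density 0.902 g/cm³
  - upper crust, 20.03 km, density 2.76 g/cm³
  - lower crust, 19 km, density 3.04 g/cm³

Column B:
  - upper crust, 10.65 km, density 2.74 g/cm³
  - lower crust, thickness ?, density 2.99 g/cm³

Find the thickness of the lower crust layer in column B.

13.2 km

Take the compensation level at the base of the deeper column (depth z_c below the surface of column A) and equate Σ ρ_i t_i down to z_c; mantle fills any gap and the z_c terms cancel.
Column A: 1.42×0.902 + 20.03×2.76 + 19×3.04 + (z_c − 40.45)×3.35
Column B: 2.97×0 + 10.65×2.74 + x×2.99 + (z_c − 2.97 − 10.65 − x)×3.35
The z_c×3.35 term appears on both sides and cancels. Collect the known terms of each column as K = Σ(ρt)_known − 3.35 × (depth of known layers): K_A = 114.32364 − 3.35×40.45 = −21.18386; K_B = 29.181 − 3.35×(2.97 + 10.65) = −16.446.
Balance: K_A = K_B − x×(3.35 − 2.99), so x = (K_B − K_A)/(3.35 − 2.99) = 4.73786/0.36 = 13.2 km.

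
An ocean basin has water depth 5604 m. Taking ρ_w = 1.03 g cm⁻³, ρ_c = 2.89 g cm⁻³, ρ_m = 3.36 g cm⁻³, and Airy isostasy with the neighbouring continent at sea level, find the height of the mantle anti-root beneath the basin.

In Airy isostatic equilibrium: replacing crust with seawater at the top is compensated by replacing crust with mantle at the base: d (ρ_c − ρ_w) = a (ρ_m − ρ_c).
a = d (ρ_c − ρ_w)/(ρ_m − ρ_c) = 5604 m × 1.86/0.47 = 22200 m.

22200 m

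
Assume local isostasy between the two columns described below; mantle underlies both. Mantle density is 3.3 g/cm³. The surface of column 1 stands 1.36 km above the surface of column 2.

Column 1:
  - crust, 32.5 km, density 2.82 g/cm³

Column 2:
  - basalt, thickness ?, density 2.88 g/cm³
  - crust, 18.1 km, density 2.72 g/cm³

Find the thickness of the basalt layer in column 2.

1.46 km

Take the compensation level at the base of the deeper column (depth z_c below the surface of column 1) and equate Σ ρ_i t_i down to z_c; mantle fills any gap and the z_c terms cancel.
Column 1: 32.5×2.82 + (z_c − 32.5)×3.3
Column 2: 1.36×0 + x×2.88 + 18.1×2.72 + (z_c − 1.36 − 18.1 − x)×3.3
The z_c×3.3 term appears on both sides and cancels. Collect the known terms of each column as K = Σ(ρt)_known − 3.3 × (depth of known layers): K_1 = 91.65 − 3.3×32.5 = −15.6; K_2 = 49.232 − 3.3×(1.36 + 18.1) = −14.986.
Balance: K_1 = K_2 − x×(3.3 − 2.88), so x = (K_2 − K_1)/(3.3 − 2.88) = 0.614/0.42 = 1.46 km.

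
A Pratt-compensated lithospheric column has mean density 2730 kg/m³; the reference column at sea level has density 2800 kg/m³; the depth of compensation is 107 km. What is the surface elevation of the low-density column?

ρ_ref D = ρ (D + h) → h = D (ρ_ref − ρ)/ρ.
h = 107 km × (2800 − 2730)/2730 = 2.74 km.

2.74 km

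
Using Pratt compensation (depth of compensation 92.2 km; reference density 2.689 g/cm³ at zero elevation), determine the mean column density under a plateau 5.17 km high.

2.55 g/cm³

Pratt balance: ρ_ref D = ρ (D + h).
ρ = ρ_ref D/(D + h) = 2.689 × 92.2 km/(92.2 km + 5.17 km) = 2.55 g/cm³.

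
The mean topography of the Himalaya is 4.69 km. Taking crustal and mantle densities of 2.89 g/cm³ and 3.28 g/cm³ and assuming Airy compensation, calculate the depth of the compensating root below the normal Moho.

Balancing pressure at the compensation depth: the weight of the topography is balanced by the buoyancy of the root, ρ_c h = (ρ_m − ρ_c) r.
r = h · ρ_c / (ρ_m − ρ_c) = 4.69 km × 2.89 / (3.28 − 2.89) = 34.8 km.

34.8 km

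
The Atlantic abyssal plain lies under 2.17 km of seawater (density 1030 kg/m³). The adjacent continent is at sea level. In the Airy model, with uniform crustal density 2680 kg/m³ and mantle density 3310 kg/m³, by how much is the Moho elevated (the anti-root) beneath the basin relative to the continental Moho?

Isostatic balance requires: replacing crust with seawater at the top is compensated by replacing crust with mantle at the base: d (ρ_c − ρ_w) = a (ρ_m − ρ_c).
a = d (ρ_c − ρ_w)/(ρ_m − ρ_c) = 2.17 km × 1650/630 = 5.68 km.

5.68 km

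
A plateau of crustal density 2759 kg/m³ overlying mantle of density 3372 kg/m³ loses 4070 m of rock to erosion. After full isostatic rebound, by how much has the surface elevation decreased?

Rebound u = e ρ_c/ρ_m = 4070 m × 2759/3372 = 3330 m.
Net surface drop = e − u = 4070 m − 3330 m = e (ρ_m − ρ_c)/ρ_m = 740 m.

740 m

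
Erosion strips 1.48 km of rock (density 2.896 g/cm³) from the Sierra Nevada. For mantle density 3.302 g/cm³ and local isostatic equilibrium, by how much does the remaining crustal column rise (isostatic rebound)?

1.3 km

Unloading: uplift u = e ρ_c/ρ_m = 1.48 km × 2.896/3.302 = 1.3 km.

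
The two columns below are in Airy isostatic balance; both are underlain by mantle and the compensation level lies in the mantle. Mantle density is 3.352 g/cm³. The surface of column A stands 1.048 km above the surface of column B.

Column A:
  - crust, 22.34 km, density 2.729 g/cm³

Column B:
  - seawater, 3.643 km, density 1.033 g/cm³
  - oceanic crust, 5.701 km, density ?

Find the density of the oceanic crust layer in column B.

Take the compensation level at the base of the deeper column (depth z_c below the surface of column A) and equate Σ ρ_i t_i down to z_c; mantle fills any gap and the z_c terms cancel.
Column A: 22.34×2.729 + (z_c − 22.34)×3.352
Column B: 1.048×0 + 3.643×1.033 + 5.701×ρ + (z_c − 1.048 − 9.344)×3.352
The z_c×3.352 term appears on both sides and cancels. Collect the known terms of each column as K = Σ(ρt)_known − 3.352 × (depth of known layers): K_A = 60.96586 − 3.352×22.34 = −13.91782; K_B = 3.763219 − 3.352×(1.048 + 9.344) = −31.070765.
Balance: K_A = K_B + 5.701×ρ, so ρ = (K_A − K_B)/5.701 = 17.1529/5.701 = 3.01 g/cm³.

3.01 g/cm³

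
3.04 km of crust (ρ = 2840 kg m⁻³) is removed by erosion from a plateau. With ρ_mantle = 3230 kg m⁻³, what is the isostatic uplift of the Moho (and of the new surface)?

Unloading: uplift u = e ρ_c/ρ_m = 3.04 km × 2840/3230 = 2.67 km.

2.67 km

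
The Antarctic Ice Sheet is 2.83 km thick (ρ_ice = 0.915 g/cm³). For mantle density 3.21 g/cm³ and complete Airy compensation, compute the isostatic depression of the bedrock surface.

Balancing pressure at the compensation depth: the ice load ρ_ice t is balanced by mantle displaced below, ρ_m s.
s = t ρ_ice / ρ_m = 2.83 km × 0.915/3.21 = 0.807 km.

0.807 km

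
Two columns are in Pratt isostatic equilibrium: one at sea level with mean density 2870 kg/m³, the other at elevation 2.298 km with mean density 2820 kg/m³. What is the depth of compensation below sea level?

130 km

ρ_ref D = ρ (D + h) → D (ρ_ref − ρ) = ρ h.
D = ρ h/(ρ_ref − ρ) = 2820 × 2.298 km/(2870 − 2820) = 130 km.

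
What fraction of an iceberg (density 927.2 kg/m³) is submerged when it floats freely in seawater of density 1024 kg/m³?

Submerged fraction = ρ_obj/ρ_fluid = 927.2/1024 = 0.905.

0.905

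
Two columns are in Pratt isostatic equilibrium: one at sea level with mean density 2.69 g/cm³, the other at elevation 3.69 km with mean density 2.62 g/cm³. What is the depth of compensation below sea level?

138 km

ρ_ref D = ρ (D + h) → D (ρ_ref − ρ) = ρ h.
D = ρ h/(ρ_ref − ρ) = 2.62 × 3.69 km/(2.69 − 2.62) = 138 km.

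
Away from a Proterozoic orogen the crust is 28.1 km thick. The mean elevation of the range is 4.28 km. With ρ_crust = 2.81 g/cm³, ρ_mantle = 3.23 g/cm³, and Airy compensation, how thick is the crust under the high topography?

Root depth r = h ρ_c / (ρ_m − ρ_c) = 4.28 km × 2.81 / 0.42 = 28.64 km.
Total thickness = T + h + r = 28.1 km + 4.28 km + 28.64 km = 61 km.

61 km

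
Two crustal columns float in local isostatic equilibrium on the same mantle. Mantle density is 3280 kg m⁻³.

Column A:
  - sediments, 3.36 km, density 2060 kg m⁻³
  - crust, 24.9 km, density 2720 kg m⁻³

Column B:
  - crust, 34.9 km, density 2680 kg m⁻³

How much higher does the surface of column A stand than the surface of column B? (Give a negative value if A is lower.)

−0.883 km

For any compensation level in the mantle, the mantle terms cancel and isostasy reduces to e = (Σt_A − Σt_B) − (Σ(ρt)_A − Σ(ρt)_B) / ρ_m.
Σt_A = 28.26 km; Σt_B = 34.9 km; Σ(ρt)_A = 74649.6; Σ(ρt)_B = 93532 (in km·kg m⁻³).
e = (28.26 − 34.9) − (74649.6 − 93532) / 3280 = −0.883 km.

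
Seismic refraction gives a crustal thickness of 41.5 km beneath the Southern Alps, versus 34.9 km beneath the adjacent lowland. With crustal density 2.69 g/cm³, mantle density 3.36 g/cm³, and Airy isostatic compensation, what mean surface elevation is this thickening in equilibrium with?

Excess crust Δ = 41.5 km − 34.9 km = 6.6 km, split between elevation h and root r with h + r = Δ.
Airy balance ρ_c h = (ρ_m − ρ_c) r gives r = h ρ_c/(ρ_m − ρ_c), so h (1 + ρ_c/(ρ_m − ρ_c)) = Δ, i.e. h = Δ (ρ_m − ρ_c)/ρ_m.
h = 6.6 km × 0.67/3.36 = 1.32 km.

1.32 km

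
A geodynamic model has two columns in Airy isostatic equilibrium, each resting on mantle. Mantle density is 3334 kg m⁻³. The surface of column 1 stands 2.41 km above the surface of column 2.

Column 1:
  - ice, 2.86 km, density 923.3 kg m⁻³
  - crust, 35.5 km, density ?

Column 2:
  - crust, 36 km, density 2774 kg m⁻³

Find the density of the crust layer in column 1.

2730 kg m⁻³

Take the compensation level at the base of the deeper column (depth z_c below the surface of column 1) and equate Σ ρ_i t_i down to z_c; mantle fills any gap and the z_c terms cancel.
Column 1: 2.86×923.3 + 35.5×ρ + (z_c − 38.36)×3334
Column 2: 2.41×0 + 36×2774 + (z_c − 2.41 − 36)×3334
The z_c×3334 term appears on both sides and cancels. Collect the known terms of each column as K = Σ(ρt)_known − 3334 × (depth of known layers): K_1 = 2640.638 − 3334×38.36 = −125251.602; K_2 = 99864 − 3334×(2.41 + 36) = −28194.94.
Balance: K_1 + 35.5×ρ = K_2, so ρ = (K_2 − K_1)/35.5 = 97056.7/35.5 = 2730 kg m⁻³.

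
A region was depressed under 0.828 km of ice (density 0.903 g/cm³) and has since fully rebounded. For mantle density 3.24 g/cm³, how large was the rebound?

Removing the load lets mantle flow back in; uplift u satisfies ρ_ice t = ρ_m u.
u = t ρ_ice/ρ_m = 0.828 km × 0.903/3.24 = 0.231 km.

0.231 km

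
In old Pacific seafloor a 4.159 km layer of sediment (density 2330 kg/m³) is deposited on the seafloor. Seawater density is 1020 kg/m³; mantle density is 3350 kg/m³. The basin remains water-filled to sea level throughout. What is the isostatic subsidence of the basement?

2.34 km

Submarine loading: the sediment displaces seawater, and the subsidence is in turn flooded, so s (ρ_m − ρ_w) = t (ρ_sed − ρ_w).
s = 4.159 km × (2330 − 1020) / (3350 − 1020) = 2.34 km.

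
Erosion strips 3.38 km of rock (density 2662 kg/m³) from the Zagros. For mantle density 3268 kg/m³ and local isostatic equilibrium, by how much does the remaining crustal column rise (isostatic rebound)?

Unloading: uplift u = e ρ_c/ρ_m = 3.38 km × 2662/3268 = 2.75 km.

2.75 km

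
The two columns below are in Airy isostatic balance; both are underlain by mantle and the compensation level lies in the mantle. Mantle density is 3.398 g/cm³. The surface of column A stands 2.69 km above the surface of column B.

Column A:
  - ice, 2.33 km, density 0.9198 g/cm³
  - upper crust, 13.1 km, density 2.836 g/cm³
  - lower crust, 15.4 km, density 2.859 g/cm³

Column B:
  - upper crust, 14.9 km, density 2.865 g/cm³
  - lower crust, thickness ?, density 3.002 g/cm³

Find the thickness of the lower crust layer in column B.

Take the compensation level at the base of the deeper column (depth z_c below the surface of column A) and equate Σ ρ_i t_i down to z_c; mantle fills any gap and the z_c terms cancel.
Column A: 2.33×0.9198 + 13.1×2.836 + 15.4×2.859 + (z_c − 30.83)×3.398
Column B: 2.69×0 + 14.9×2.865 + x×3.002 + (z_c − 2.69 − 14.9 − x)×3.398
The z_c×3.398 term appears on both sides and cancels. Collect the known terms of each column as K = Σ(ρt)_known − 3.398 × (depth of known layers): K_A = 83.323334 − 3.398×30.83 = −21.437006; K_B = 42.6885 − 3.398×(2.69 + 14.9) = −17.08232.
Balance: K_A = K_B − x×(3.398 − 3.002), so x = (K_B − K_A)/(3.398 − 3.002) = 4.35469/0.396 = 11 km.

11 km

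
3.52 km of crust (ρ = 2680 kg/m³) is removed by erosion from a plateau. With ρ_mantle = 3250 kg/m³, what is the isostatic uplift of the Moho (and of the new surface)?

2.9 km

Unloading: uplift u = e ρ_c/ρ_m = 3.52 km × 2680/3250 = 2.9 km.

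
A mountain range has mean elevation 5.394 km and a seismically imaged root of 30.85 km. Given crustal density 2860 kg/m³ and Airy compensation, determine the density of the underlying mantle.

3360 kg/m³

Airy balance: ρ_c h = (ρ_m − ρ_c) r → ρ_m = ρ_c (1 + h/r).
ρ_m = 2860 × (1 + 5.394 km/30.85 km) = 3360 kg/m³.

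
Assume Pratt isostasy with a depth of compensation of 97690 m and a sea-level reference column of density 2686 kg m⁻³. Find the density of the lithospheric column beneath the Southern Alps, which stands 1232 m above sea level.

Pratt balance: ρ_ref D = ρ (D + h).
ρ = ρ_ref D/(D + h) = 2686 × 97690 m/(97690 m + 1232 m) = 2650 kg m⁻³.

2650 kg m⁻³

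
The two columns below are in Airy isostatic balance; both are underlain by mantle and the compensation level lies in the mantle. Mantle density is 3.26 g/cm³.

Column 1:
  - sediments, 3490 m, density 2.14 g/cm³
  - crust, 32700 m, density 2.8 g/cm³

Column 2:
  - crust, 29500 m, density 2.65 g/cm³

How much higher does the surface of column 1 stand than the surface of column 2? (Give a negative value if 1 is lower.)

For any compensation level in the mantle, the mantle terms cancel and isostasy reduces to e = (Σt_1 − Σt_2) − (Σ(ρt)_1 − Σ(ρt)_2) / ρ_m.
Σt_1 = 36190 m; Σt_2 = 29500 m; Σ(ρt)_1 = 99028.6; Σ(ρt)_2 = 78175 (in m·g/cm³).
e = (36190 − 29500) − (99028.6 − 78175) / 3.26 = 293 m.

293 m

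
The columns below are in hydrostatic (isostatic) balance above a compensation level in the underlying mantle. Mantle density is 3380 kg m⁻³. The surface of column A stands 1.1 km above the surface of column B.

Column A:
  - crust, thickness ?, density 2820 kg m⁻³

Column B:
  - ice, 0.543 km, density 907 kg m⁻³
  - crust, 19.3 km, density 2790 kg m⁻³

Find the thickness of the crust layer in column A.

Take the compensation level at the base of the deeper column (depth z_c below the surface of column A) and equate Σ ρ_i t_i down to z_c; mantle fills any gap and the z_c terms cancel.
Column A: x×2820 + (z_c − 0 − x)×3380
Column B: 1.1×0 + 0.543×907 + 19.3×2790 + (z_c − 1.1 − 19.843)×3380
The z_c×3380 term appears on both sides and cancels. Collect the known terms of each column as K = Σ(ρt)_known − 3380 × (depth of known layers): K_A = 0 − 3380×0 = 0; K_B = 54339.501 − 3380×(1.1 + 19.843) = −16447.839.
Balance: K_A − x×(3380 − 2820) = K_B, so x = (K_A − K_B)/(3380 − 2820) = 16447.8/560 = 29.4 km.

29.4 km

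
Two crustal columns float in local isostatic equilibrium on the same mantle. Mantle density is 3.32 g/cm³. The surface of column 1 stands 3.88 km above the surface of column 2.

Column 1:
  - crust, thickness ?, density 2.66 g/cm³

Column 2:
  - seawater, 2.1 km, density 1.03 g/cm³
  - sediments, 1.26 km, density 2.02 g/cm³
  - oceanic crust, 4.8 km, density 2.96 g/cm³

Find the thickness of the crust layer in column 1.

Take the compensation level at the base of the deeper column (depth z_c below the surface of column 1) and equate Σ ρ_i t_i down to z_c; mantle fills any gap and the z_c terms cancel.
Column 1: x×2.66 + (z_c − 0 − x)×3.32
Column 2: 3.88×0 + 2.1×1.03 + 1.26×2.02 + 4.8×2.96 + (z_c − 3.88 − 8.16)×3.32
The z_c×3.32 term appears on both sides and cancels. Collect the known terms of each column as K = Σ(ρt)_known − 3.32 × (depth of known layers): K_1 = 0 − 3.32×0 = 0; K_2 = 18.9162 − 3.32×(3.88 + 8.16) = −21.0566.
Balance: K_1 − x×(3.32 − 2.66) = K_2, so x = (K_1 − K_2)/(3.32 − 2.66) = 21.0566/0.66 = 31.9 km.

31.9 km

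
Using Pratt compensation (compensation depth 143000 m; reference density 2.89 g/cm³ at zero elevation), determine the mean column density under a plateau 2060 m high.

Pratt balance: ρ_ref D = ρ (D + h).
ρ = ρ_ref D/(D + h) = 2.89 × 143000 m/(143000 m + 2060 m) = 2.85 g/cm³.

2.85 g/cm³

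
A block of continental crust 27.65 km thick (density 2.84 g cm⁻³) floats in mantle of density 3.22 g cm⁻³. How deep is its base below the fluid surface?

Draft d = t ρ_obj/ρ_fluid = 27.65 km × 2.84/3.22 = 24.4 km.

24.4 km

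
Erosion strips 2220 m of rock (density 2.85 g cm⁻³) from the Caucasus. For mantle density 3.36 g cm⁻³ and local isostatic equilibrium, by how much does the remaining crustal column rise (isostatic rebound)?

1880 m

Unloading: uplift u = e ρ_c/ρ_m = 2220 m × 2.85/3.36 = 1880 m.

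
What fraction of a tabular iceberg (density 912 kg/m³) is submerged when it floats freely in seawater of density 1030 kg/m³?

Submerged fraction = ρ_obj/ρ_fluid = 912/1030 = 0.885.

0.885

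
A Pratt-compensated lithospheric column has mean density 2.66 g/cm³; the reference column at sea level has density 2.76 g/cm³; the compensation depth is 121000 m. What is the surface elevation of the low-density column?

4550 m

ρ_ref D = ρ (D + h) → h = D (ρ_ref − ρ)/ρ.
h = 121000 m × (2.76 − 2.66)/2.66 = 4550 m.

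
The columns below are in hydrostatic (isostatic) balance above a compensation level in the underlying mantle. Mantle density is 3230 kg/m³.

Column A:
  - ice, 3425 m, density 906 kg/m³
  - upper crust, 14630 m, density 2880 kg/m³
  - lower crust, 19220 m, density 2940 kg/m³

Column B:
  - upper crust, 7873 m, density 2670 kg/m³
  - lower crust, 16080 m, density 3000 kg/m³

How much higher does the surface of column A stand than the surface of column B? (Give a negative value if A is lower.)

For any compensation level in the mantle, the mantle terms cancel and isostasy reduces to e = (Σt_A − Σt_B) − (Σ(ρt)_A − Σ(ρt)_B) / ρ_m.
Σt_A = 37275 m; Σt_B = 23953 m; Σ(ρt)_A = 101744250; Σ(ρt)_B = 69260910 (in m·kg/m³).
e = (37275 − 23953) − (101744250 − 69260910) / 3230 = 3270 m.

3270 m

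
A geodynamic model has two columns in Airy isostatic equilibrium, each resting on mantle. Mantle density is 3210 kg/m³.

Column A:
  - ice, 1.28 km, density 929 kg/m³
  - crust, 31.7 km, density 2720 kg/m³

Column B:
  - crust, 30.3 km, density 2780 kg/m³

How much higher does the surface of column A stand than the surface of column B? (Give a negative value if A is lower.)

1.69 km

For any compensation level in the mantle, the mantle terms cancel and isostasy reduces to e = (Σt_A − Σt_B) − (Σ(ρt)_A − Σ(ρt)_B) / ρ_m.
Σt_A = 32.98 km; Σt_B = 30.3 km; Σ(ρt)_A = 87413.12; Σ(ρt)_B = 84234 (in km·kg/m³).
e = (32.98 − 30.3) − (87413.12 − 84234) / 3210 = 1.69 km.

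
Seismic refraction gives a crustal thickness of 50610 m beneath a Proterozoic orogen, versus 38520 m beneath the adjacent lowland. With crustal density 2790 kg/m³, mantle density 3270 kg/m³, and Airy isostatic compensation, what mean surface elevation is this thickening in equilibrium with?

1770 m

Excess crust Δ = 50610 m − 38520 m = 12090 m, split between elevation h and root r with h + r = Δ.
Airy balance ρ_c h = (ρ_m − ρ_c) r gives r = h ρ_c/(ρ_m − ρ_c), so h (1 + ρ_c/(ρ_m − ρ_c)) = Δ, i.e. h = Δ (ρ_m − ρ_c)/ρ_m.
h = 12090 m × 480/3270 = 1770 m.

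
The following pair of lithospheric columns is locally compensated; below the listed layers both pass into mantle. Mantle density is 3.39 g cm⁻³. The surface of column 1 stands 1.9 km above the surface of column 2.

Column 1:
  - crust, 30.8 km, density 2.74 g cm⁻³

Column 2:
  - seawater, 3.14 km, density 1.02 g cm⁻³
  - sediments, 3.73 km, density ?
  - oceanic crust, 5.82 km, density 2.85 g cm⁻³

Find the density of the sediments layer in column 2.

2.59 g cm⁻³

Take the compensation level at the base of the deeper column (depth z_c below the surface of column 1) and equate Σ ρ_i t_i down to z_c; mantle fills any gap and the z_c terms cancel.
Column 1: 30.8×2.74 + (z_c − 30.8)×3.39
Column 2: 1.9×0 + 3.14×1.02 + 3.73×ρ + 5.82×2.85 + (z_c − 1.9 − 12.69)×3.39
The z_c×3.39 term appears on both sides and cancels. Collect the known terms of each column as K = Σ(ρt)_known − 3.39 × (depth of known layers): K_1 = 84.392 − 3.39×30.8 = −20.02; K_2 = 19.7898 − 3.39×(1.9 + 12.69) = −29.6703.
Balance: K_1 = K_2 + 3.73×ρ, so ρ = (K_1 − K_2)/3.73 = 9.6503/3.73 = 2.59 g cm⁻³.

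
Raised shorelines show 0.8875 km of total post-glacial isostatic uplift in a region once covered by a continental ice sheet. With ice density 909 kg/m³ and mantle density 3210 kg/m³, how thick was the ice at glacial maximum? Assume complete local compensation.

3.13 km

u = t ρ_ice/ρ_m → t = u ρ_m/ρ_ice = 0.8875 km × 3210/909 = 3.13 km.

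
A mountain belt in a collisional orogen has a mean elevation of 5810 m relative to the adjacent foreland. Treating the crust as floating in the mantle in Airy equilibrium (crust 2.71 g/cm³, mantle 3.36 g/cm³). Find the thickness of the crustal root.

24200 m

Isostatic balance requires: the weight of the topography is balanced by the buoyancy of the root, ρ_c h = (ρ_m − ρ_c) r.
r = h · ρ_c / (ρ_m − ρ_c) = 5810 m × 2.71 / (3.36 − 2.71) = 24200 m.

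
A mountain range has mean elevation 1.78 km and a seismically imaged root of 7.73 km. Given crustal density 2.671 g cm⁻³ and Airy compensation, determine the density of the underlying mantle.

3.29 g cm⁻³

Airy balance: ρ_c h = (ρ_m − ρ_c) r → ρ_m = ρ_c (1 + h/r).
ρ_m = 2.671 × (1 + 1.78 km/7.73 km) = 3.29 g cm⁻³.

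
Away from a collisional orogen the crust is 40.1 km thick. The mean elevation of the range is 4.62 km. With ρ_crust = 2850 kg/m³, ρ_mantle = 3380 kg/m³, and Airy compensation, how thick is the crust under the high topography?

Root depth r = h ρ_c / (ρ_m − ρ_c) = 4.62 km × 2850 / 530 = 24.84 km.
Total thickness = T + h + r = 40.1 km + 4.62 km + 24.84 km = 69.6 km.

69.6 km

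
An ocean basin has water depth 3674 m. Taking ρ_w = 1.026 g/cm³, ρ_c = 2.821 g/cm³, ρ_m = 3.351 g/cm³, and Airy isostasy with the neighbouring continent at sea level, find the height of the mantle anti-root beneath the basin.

12400 m

For local isostatic compensation: replacing crust with seawater at the top is compensated by replacing crust with mantle at the base: d (ρ_c − ρ_w) = a (ρ_m − ρ_c).
a = d (ρ_c − ρ_w)/(ρ_m − ρ_c) = 3674 m × 1.795/0.53 = 12400 m.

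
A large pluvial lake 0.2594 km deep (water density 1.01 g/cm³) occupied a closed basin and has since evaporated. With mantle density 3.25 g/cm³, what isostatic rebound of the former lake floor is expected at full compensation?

u = d ρ_w/ρ_m = 0.2594 km × 1.01/3.25 = 0.0806 km.

0.0806 km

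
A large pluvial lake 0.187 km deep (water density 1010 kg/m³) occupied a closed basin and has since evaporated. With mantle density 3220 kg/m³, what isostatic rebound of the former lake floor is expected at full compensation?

u = d ρ_w/ρ_m = 0.187 km × 1010/3220 = 0.0587 km.

0.0587 km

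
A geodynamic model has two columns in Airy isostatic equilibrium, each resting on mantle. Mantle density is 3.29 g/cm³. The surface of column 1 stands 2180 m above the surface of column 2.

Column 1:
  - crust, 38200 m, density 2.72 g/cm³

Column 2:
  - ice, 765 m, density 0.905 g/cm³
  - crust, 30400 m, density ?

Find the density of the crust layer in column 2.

2.87 g/cm³

Take the compensation level at the base of the deeper column (depth z_c below the surface of column 1) and equate Σ ρ_i t_i down to z_c; mantle fills any gap and the z_c terms cancel.
Column 1: 38200×2.72 + (z_c − 38200)×3.29
Column 2: 2180×0 + 765×0.905 + 30400×ρ + (z_c − 2180 − 31165)×3.29
The z_c×3.29 term appears on both sides and cancels. Collect the known terms of each column as K = Σ(ρt)_known − 3.29 × (depth of known layers): K_1 = 103904 − 3.29×38200 = −21774; K_2 = 692.325 − 3.29×(2180 + 31165) = −109012.725.
Balance: K_1 = K_2 + 30400×ρ, so ρ = (K_1 − K_2)/30400 = 87238.7/30400 = 2.87 g/cm³.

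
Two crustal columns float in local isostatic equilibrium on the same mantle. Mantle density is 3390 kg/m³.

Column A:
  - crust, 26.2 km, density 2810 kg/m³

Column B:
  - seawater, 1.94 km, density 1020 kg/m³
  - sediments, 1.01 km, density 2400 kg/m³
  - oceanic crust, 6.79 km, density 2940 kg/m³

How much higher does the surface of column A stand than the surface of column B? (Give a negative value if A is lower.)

1.93 km

For any compensation level in the mantle, the mantle terms cancel and isostasy reduces to e = (Σt_A − Σt_B) − (Σ(ρt)_A − Σ(ρt)_B) / ρ_m.
Σt_A = 26.2 km; Σt_B = 9.74 km; Σ(ρt)_A = 73622; Σ(ρt)_B = 24365.4 (in km·kg/m³).
e = (26.2 − 9.74) − (73622 − 24365.4) / 3390 = 1.93 km.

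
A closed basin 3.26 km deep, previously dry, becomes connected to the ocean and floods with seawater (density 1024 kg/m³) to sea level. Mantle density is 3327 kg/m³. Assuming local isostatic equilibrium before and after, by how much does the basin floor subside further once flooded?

After flooding the water column is d + s deep. Its weight must equal the weight of mantle displaced by the extra subsidence s: (d + s) ρ_w = s ρ_m.
s = d ρ_w / (ρ_m − ρ_w) = 3.26 km × 1024/(3327 − 1024) = 1.45 km.

1.45 km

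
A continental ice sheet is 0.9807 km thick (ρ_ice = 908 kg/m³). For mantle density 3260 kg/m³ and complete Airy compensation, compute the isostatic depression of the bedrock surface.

0.273 km

Isostatic balance requires: the ice load ρ_ice t is balanced by mantle displaced below, ρ_m s.
s = t ρ_ice / ρ_m = 0.9807 km × 908/3260 = 0.273 km.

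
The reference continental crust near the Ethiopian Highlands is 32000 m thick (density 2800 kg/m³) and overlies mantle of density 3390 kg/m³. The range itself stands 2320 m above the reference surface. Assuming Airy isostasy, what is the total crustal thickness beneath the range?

Root depth r = h ρ_c / (ρ_m − ρ_c) = 2320 m × 2800 / 590 = 11010 m.
Total thickness = T + h + r = 32000 m + 2320 m + 11010 m = 45300 m.

45300 m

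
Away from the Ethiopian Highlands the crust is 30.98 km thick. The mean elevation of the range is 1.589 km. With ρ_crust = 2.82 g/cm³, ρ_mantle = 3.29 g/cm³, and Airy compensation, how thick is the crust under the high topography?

Root depth r = h ρ_c / (ρ_m − ρ_c) = 1.589 km × 2.82 / 0.47 = 9.534 km.
Total thickness = T + h + r = 30.98 km + 1.589 km + 9.534 km = 42.1 km.

42.1 km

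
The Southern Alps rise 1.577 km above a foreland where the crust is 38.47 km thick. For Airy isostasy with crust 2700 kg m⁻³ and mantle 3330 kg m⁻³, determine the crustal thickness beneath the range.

Root depth r = h ρ_c / (ρ_m − ρ_c) = 1.577 km × 2700 / 630 = 6.759 km.
Total thickness = T + h + r = 38.47 km + 1.577 km + 6.759 km = 46.8 km.

46.8 km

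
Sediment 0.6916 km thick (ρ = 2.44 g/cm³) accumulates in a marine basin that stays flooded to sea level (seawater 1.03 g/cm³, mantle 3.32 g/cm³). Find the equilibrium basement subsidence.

0.426 km

Submarine loading: the sediment displaces seawater, and the subsidence is in turn flooded, so s (ρ_m − ρ_w) = t (ρ_sed − ρ_w).
s = 0.6916 km × (2.44 − 1.03) / (3.32 − 1.03) = 0.426 km.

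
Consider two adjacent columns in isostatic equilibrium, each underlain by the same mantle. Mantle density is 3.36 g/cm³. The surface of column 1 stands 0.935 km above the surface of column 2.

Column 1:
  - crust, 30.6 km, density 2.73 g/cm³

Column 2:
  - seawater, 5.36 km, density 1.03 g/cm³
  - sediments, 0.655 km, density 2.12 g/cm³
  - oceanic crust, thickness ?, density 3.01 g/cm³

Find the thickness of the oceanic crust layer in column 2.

8.1 km

Take the compensation level at the base of the deeper column (depth z_c below the surface of column 1) and equate Σ ρ_i t_i down to z_c; mantle fills any gap and the z_c terms cancel.
Column 1: 30.6×2.73 + (z_c − 30.6)×3.36
Column 2: 0.935×0 + 5.36×1.03 + 0.655×2.12 + x×3.01 + (z_c − 0.935 − 6.015 − x)×3.36
The z_c×3.36 term appears on both sides and cancels. Collect the known terms of each column as K = Σ(ρt)_known − 3.36 × (depth of known layers): K_1 = 83.538 − 3.36×30.6 = −19.278; K_2 = 6.9094 − 3.36×(0.935 + 6.015) = −16.4426.
Balance: K_1 = K_2 − x×(3.36 − 3.01), so x = (K_2 − K_1)/(3.36 − 3.01) = 2.8354/0.35 = 8.1 km.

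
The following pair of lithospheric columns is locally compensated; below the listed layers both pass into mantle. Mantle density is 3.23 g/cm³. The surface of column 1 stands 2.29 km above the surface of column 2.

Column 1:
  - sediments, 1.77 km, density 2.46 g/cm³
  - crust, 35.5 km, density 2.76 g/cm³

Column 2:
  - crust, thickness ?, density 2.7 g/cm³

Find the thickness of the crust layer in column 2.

Take the compensation level at the base of the deeper column (depth z_c below the surface of column 1) and equate Σ ρ_i t_i down to z_c; mantle fills any gap and the z_c terms cancel.
Column 1: 1.77×2.46 + 35.5×2.76 + (z_c − 37.27)×3.23
Column 2: 2.29×0 + x×2.7 + (z_c − 2.29 − 0 − x)×3.23
The z_c×3.23 term appears on both sides and cancels. Collect the known terms of each column as K = Σ(ρt)_known − 3.23 × (depth of known layers): K_1 = 102.3342 − 3.23×37.27 = −18.0479; K_2 = 0 − 3.23×(2.29 + 0) = −7.3967.
Balance: K_1 = K_2 − x×(3.23 − 2.7), so x = (K_2 − K_1)/(3.23 − 2.7) = 10.6512/0.53 = 20.1 km.

20.1 km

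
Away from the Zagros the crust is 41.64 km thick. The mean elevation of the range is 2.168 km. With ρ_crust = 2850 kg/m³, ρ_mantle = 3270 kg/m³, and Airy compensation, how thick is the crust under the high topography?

Root depth r = h ρ_c / (ρ_m − ρ_c) = 2.168 km × 2850 / 420 = 14.71 km.
Total thickness = T + h + r = 41.64 km + 2.168 km + 14.71 km = 58.5 km.

58.5 km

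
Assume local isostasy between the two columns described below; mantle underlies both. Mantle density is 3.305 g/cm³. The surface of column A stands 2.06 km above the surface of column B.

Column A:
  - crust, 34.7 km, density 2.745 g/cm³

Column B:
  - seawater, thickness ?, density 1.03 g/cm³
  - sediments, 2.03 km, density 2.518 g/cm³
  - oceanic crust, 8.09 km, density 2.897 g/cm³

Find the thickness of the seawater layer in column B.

3.4 km

Take the compensation level at the base of the deeper column (depth z_c below the surface of column A) and equate Σ ρ_i t_i down to z_c; mantle fills any gap and the z_c terms cancel.
Column A: 34.7×2.745 + (z_c − 34.7)×3.305
Column B: 2.06×0 + x×1.03 + 2.03×2.518 + 8.09×2.897 + (z_c − 2.06 − 10.12 − x)×3.305
The z_c×3.305 term appears on both sides and cancels. Collect the known terms of each column as K = Σ(ρt)_known − 3.305 × (depth of known layers): K_A = 95.2515 − 3.305×34.7 = −19.432; K_B = 28.54827 − 3.305×(2.06 + 10.12) = −11.70663.
Balance: K_A = K_B − x×(3.305 − 1.03), so x = (K_B − K_A)/(3.305 − 1.03) = 7.72537/2.275 = 3.4 km.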